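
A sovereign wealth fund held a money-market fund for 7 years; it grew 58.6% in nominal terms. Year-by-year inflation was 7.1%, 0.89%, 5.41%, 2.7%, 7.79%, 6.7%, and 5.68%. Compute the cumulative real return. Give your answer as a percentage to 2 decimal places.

Cumulative inflation factor: 1.071 × 1.0089 × 1.0541 × 1.027 × 1.0779 × 1.067 × 1.0568 ≈ 1.42176.
Nominal growth factor: 1.58600. Real growth factor = 1.58600 / 1.42176 ≈ 1.11552.
Total real return ≈ 11.5521%.

11.55%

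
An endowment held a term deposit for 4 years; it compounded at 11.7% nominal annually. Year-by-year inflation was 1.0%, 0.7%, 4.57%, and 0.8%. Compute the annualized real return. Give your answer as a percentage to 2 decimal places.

9.77%

Cumulative inflation factor: 1.010 × 1.007 × 1.0457 × 1.008 ≈ 1.07206.
Nominal growth factor: 1.55673. Real growth factor = 1.55673 / 1.07206 ≈ 1.45209.
Annualized: 1.45209^(1/4) − 1 ≈ 0.09774.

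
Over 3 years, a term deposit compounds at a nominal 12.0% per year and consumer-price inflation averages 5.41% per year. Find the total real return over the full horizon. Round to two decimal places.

The annual real rate is (1+12.0%)/(1+5.41%) − 1 = 6.2518%.
Compounded over 3 years: (1 + 0.062518)^3 − 1 ≈ 0.19952.

19.95%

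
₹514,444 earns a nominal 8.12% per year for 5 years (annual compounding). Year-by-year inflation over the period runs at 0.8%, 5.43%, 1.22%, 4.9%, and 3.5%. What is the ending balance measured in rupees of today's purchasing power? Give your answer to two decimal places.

Nominal value at maturity: ₹514,444 × (1 + 8.12%)^5 ≈ ₹760,095.73.
Price-level factor over 5 years: 1.008 × 1.0543 × 1.0122 × 1.049 × 1.035 ≈ 1.1679033646.
Dividing the nominal maturity value by the price-level factor gives the value in today's money.

₹650,820.74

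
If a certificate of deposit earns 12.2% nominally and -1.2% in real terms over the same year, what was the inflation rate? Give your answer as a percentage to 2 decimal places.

From (1+r_nom) = (1+r_real)(1+π), we get 1+π = (1 + 12.2%)/(1 − 1.2%) = 1.122/0.988 ≈ 1.13563.
So π ≈ 13.5628%.

13.56%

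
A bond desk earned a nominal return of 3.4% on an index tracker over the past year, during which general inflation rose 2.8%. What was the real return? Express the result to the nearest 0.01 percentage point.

0.58%

Real return via the Fisher equation: (1 + 3.4%)/(1 + 2.8%) − 1 = 1.034/1.028 − 1 ≈ 0.00584.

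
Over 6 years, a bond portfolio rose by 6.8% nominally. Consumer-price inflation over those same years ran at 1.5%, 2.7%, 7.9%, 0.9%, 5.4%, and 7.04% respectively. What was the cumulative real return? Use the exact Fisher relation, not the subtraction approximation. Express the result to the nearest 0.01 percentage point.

Cumulative inflation factor: 1.015 × 1.027 × 1.079 × 1.009 × 1.054 × 1.0704 ≈ 1.28037.
Nominal growth factor: 1.06800. Real growth factor = 1.06800 / 1.28037 ≈ 0.83413.
Total real return ≈ -16.5867%.

-16.59%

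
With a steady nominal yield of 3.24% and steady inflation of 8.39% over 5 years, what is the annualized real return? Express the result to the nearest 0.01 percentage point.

-4.75%

With constant rates the annual real return is the same each year: (1+3.24%)/(1+8.39%) − 1 = -0.04751.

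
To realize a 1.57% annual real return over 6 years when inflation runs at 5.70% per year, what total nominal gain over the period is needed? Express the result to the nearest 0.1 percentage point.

53.1%

Required annual nominal rate: (1+1.57%)(1+5.70%) − 1 = 7.35949%.
Cumulative over 6 years: (1 + 0.0735949)^6 − 1 ≈ 0.53124.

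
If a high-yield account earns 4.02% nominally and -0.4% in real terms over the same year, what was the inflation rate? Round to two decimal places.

From (1+r_nom) = (1+r_real)(1+π), we get 1+π = (1 + 4.02%)/(1 − 0.4%) = 1.0402/0.996 ≈ 1.04438.
So π ≈ 4.4378%.

4.44%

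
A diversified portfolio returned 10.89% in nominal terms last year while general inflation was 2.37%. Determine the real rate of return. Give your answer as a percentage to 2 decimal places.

8.32%

Real return via the Fisher equation: (1 + 10.89%)/(1 + 2.37%) − 1 = 1.1089/1.0237 − 1 ≈ 0.08323.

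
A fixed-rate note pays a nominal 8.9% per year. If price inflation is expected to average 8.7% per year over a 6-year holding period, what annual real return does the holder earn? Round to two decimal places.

With constant rates the annual real return is the same each year: (1+8.9%)/(1+8.7%) − 1 = 0.00184.

0.18%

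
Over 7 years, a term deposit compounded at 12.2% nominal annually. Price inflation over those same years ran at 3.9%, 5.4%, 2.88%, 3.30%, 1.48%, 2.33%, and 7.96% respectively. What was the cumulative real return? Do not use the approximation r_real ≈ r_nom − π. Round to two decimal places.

Cumulative inflation factor: 1.039 × 1.054 × 1.0288 × 1.0330 × 1.0148 × 1.0233 × 1.0796 ≈ 1.30477.
Nominal growth factor: 2.23846. Real growth factor = 2.23846 / 1.30477 ≈ 1.71560.
Total real return ≈ 71.5601%.

71.56%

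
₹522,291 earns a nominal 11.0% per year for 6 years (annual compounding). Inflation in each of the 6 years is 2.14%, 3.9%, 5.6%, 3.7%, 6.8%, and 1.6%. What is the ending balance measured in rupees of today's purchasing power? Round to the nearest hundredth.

Nominal value at maturity: ₹522,291 × (1 + 11.0%)^6 ≈ ₹976,900.69.
Price-level factor over 6 years: 1.0214 × 1.039 × 1.056 × 1.037 × 1.068 × 1.016 ≈ 1.2610114683.
Dividing the nominal maturity value by the price-level factor gives the value in today's money.

₹774,696.12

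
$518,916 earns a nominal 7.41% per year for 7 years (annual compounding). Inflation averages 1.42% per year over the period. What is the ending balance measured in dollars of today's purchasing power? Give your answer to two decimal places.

$775,433.99

Nominal value at maturity: $518,916 × (1 + 7.41%)^7 ≈ $855,874.48.
Price-level factor over 7 years: (1 + 1.42%)^7 ≈ 1.1037360903.
Dividing the nominal maturity value by the price-level factor gives the value in today's money.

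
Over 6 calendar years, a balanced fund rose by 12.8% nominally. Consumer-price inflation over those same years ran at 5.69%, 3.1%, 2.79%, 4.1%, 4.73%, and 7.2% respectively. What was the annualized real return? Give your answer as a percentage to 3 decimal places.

-2.451%

Cumulative inflation factor: 1.0569 × 1.031 × 1.0279 × 1.041 × 1.0473 × 1.072 ≈ 1.30906.
Nominal growth factor: 1.12800. Real growth factor = 1.12800 / 1.30906 ≈ 0.86169.
Annualized: 0.86169^(1/6) − 1 ≈ -0.02451.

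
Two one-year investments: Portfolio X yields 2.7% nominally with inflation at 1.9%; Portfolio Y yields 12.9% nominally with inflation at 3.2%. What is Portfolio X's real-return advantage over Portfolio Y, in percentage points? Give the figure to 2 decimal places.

-8.61

Portfolio X real return: 1.027/1.019 − 1 = 0.785%.
Portfolio Y real return: 1.129/1.032 − 1 = 9.399%.
Difference: 0.785 − 9.399 = -8.614 pp.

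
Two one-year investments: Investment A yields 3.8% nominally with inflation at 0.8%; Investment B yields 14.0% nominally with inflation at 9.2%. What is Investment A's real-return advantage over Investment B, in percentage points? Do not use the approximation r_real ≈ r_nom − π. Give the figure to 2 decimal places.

Investment A real return: 1.038/1.008 − 1 = 2.976%.
Investment B real return: 1.140/1.092 − 1 = 4.396%.
Difference: 2.976 − 4.396 = -1.420 pp.

-1.42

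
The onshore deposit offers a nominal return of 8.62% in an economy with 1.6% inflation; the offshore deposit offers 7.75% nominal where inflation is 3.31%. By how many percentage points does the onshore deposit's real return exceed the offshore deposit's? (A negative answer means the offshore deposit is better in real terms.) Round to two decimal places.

The onshore deposit real return: 1.0862/1.016 − 1 = 6.909%.
The offshore deposit real return: 1.0775/1.0331 − 1 = 4.298%.
Difference: 6.909 − 4.298 = 2.611 pp.

2.61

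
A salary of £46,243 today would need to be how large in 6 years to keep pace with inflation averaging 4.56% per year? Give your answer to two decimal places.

Cumulative price-level factor: (1+4.56%)^6 ≈ 1.3067528244.
Multiplying £46,243 by the price-level factor gives the future nominal sum.

£60,428.17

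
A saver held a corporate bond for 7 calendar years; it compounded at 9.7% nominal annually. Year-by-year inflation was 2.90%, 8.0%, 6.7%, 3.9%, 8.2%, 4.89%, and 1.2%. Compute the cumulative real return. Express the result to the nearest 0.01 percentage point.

Cumulative inflation factor: 1.0290 × 1.080 × 1.067 × 1.039 × 1.082 × 1.0489 × 1.012 ≈ 1.41501.
Nominal growth factor: 1.91182. Real growth factor = 1.91182 / 1.41501 ≈ 1.35109.
Total real return ≈ 35.1094%.

35.11%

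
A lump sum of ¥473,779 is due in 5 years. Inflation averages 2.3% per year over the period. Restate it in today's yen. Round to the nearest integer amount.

Price-level factor over 5 years: (1 + 2.3%)^5 ≈ 1.1204130756.
Purchasing power today: ¥473,779 divided by that factor.

¥422,861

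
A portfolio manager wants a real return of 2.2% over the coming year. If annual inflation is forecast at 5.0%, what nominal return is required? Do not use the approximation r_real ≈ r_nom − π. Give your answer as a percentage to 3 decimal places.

7.310%

By the Fisher equation, 1 + r_nom = (1 + 2.2%)(1 + 5.0%) = 1.022 × 1.050 = 1.0731.
So r_nom = 7.31%.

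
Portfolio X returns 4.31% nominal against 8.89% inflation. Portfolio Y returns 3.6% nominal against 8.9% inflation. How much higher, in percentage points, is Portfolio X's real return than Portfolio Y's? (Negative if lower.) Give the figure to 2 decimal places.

0.66

Portfolio X real return: 1.0431/1.0889 − 1 = -4.206%.
Portfolio Y real return: 1.036/1.089 − 1 = -4.867%.
Difference: -4.206 − (-4.867) = 0.661 pp.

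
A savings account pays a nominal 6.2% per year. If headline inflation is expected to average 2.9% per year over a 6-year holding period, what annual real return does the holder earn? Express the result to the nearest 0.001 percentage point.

3.207%

With constant rates the annual real return is the same each year: (1+6.2%)/(1+2.9%) − 1 = 0.03207.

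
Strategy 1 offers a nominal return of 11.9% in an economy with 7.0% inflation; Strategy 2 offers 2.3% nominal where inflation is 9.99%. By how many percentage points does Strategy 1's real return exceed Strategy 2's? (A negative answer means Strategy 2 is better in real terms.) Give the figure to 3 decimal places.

Strategy 1 real return: 1.119/1.070 − 1 = 4.5794%.
Strategy 2 real return: 1.023/1.0999 − 1 = -6.9915%.
Difference: 4.5794 − (-6.9915) = 11.5709 pp.

11.571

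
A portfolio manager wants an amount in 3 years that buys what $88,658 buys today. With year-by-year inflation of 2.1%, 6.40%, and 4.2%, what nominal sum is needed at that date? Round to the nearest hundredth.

Cumulative price-level factor: 1.021 × 1.0640 × 1.042 = 1.131970448.
The nominal amount required is $88,658 scaled up by that factor.

$100,358.24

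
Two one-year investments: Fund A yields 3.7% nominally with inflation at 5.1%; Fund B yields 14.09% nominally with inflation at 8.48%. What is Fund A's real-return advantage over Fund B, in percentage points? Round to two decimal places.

Fund A real return: 1.037/1.051 − 1 = -1.332%.
Fund B real return: 1.1409/1.0848 − 1 = 5.171%.
Difference: -1.332 − 5.171 = -6.503 pp.

-6.50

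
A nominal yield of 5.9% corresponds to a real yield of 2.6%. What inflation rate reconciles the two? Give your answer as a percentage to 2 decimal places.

3.22%

From (1+r_nom) = (1+r_real)(1+π), we get 1+π = (1 + 5.9%)/(1 + 2.6%) = 1.059/1.026 ≈ 1.03216.
So π ≈ 3.2164%.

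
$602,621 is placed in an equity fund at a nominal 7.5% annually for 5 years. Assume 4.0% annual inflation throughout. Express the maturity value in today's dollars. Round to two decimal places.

Nominal value at maturity: $602,621 × (1 + 7.5%)^5 ≈ $865,140.38.
Price-level factor over 5 years: (1 + 4.0%)^5 = 1.2166529024.
The maturity value deflated by that factor is the answer in today's purchasing power.

$711,082.33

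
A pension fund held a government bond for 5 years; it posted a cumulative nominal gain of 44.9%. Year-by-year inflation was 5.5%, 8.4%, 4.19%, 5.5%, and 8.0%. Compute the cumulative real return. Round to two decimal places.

Cumulative inflation factor: 1.055 × 1.084 × 1.0419 × 1.055 × 1.080 ≈ 1.35764.
Nominal growth factor: 1.44900. Real growth factor = 1.44900 / 1.35764 ≈ 1.06729.
Total real return ≈ 6.7295%.

6.73%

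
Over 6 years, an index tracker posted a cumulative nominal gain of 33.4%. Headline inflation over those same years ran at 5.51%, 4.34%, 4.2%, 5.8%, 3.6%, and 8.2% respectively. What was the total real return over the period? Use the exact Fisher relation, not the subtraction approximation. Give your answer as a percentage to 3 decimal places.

-1.945%

Cumulative inflation factor: 1.0551 × 1.0434 × 1.042 × 1.058 × 1.036 × 1.082 ≈ 1.36046.
Nominal growth factor: 1.33400. Real growth factor = 1.33400 / 1.36046 ≈ 0.98055.
Total real return ≈ -1.9447%.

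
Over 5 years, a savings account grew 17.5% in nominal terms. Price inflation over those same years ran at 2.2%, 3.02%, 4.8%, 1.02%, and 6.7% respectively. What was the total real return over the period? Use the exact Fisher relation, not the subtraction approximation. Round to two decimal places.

Cumulative inflation factor: 1.022 × 1.0302 × 1.048 × 1.0102 × 1.067 ≈ 1.18934.
Nominal growth factor: 1.17500. Real growth factor = 1.17500 / 1.18934 ≈ 0.98794.
Total real return ≈ -1.2056%.

-1.21%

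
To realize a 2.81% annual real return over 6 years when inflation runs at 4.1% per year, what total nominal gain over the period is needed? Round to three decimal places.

50.285%

Required annual nominal rate: (1+2.81%)(1+4.1%) − 1 = 7.02521%.
Cumulative over 6 years: (1 + 0.0702521)^6 − 1 ≈ 0.50285.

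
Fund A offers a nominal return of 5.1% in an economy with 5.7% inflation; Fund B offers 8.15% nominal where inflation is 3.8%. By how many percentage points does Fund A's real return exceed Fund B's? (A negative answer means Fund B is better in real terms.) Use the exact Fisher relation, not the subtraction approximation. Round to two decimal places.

-4.76

Fund A real return: 1.051/1.057 − 1 = -0.568%.
Fund B real return: 1.0815/1.038 − 1 = 4.191%.
Difference: -0.568 − 4.191 = -4.759 pp.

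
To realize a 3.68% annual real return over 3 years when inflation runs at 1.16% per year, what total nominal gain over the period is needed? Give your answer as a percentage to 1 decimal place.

15.4%

Required annual nominal rate: (1+3.68%)(1+1.16%) − 1 = 4.882688%.
Cumulative over 3 years: (1 + 0.04882688)^3 − 1 ≈ 0.15375.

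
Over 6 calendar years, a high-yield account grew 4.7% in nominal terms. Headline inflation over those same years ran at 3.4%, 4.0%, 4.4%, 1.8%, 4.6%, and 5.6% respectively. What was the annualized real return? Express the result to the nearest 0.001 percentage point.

Cumulative inflation factor: 1.034 × 1.040 × 1.044 × 1.018 × 1.046 × 1.056 ≈ 1.26240.
Nominal growth factor: 1.04700. Real growth factor = 1.04700 / 1.26240 ≈ 0.82937.
Annualized: 0.82937^(1/6) − 1 ≈ -0.03070.

-3.070%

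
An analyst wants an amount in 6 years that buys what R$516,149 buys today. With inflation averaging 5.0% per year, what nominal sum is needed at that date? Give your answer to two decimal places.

R$691,689.02

Cumulative price-level factor: (1+5.0%)^6 ≈ 1.3400956406.
The nominal amount required is R$516,149 scaled up by that factor.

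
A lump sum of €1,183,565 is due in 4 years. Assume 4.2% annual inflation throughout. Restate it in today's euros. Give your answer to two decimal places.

€1,003,971.16

Price-level factor over 4 years: (1 + 4.2%)^4 ≈ 1.1788834637.
Purchasing power today: €1,183,565 divided by that factor.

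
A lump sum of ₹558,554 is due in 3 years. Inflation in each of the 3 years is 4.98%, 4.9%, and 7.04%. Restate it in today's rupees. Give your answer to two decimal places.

Price-level factor over 3 years: 1.0498 × 1.049 × 1.0704 ≈ 1.1787675101.
Purchasing power today: ₹558,554 divided by that factor.

₹473,845.77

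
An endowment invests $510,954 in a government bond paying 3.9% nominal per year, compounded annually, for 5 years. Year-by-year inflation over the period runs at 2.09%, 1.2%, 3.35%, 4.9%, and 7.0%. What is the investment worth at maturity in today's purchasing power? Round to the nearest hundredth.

Nominal value at maturity: $510,954 × (1 + 3.9%)^5 ≈ $618,670.69.
Price-level factor over 5 years: 1.0209 × 1.012 × 1.0335 × 1.049 × 1.070 ≈ 1.1984873741.
Dividing the nominal maturity value by the price-level factor gives the value in today's money.

$516,209.60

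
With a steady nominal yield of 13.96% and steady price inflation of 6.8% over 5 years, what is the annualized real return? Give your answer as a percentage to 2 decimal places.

With constant rates the annual real return is the same each year: (1+13.96%)/(1+6.8%) − 1 = 0.06704.

6.70%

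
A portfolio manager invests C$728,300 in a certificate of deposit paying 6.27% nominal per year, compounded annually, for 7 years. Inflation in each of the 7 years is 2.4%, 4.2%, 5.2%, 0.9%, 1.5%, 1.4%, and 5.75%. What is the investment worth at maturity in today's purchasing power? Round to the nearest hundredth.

C$904,328.29

Nominal value at maturity: C$728,300 × (1 + 6.27%)^7 ≈ C$1,114,769.49.
Price-level factor over 7 years: 1.024 × 1.042 × 1.052 × 1.009 × 1.015 × 1.014 × 1.0575 ≈ 1.2327044250.
Dividing the nominal maturity value by the price-level factor gives the value in today's money.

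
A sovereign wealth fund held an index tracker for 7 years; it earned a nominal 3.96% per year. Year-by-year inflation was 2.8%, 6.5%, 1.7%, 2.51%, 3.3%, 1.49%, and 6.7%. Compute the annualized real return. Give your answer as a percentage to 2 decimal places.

Cumulative inflation factor: 1.028 × 1.065 × 1.017 × 1.0251 × 1.033 × 1.0149 × 1.067 ≈ 1.27679.
Nominal growth factor: 1.31239. Real growth factor = 1.31239 / 1.27679 ≈ 1.02789.
Annualized: 1.02789^(1/7) − 1 ≈ 0.00394.

0.39%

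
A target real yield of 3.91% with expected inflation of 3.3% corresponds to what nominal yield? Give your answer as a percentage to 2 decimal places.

7.34%

By the Fisher equation, 1 + r_nom = (1 + 3.91%)(1 + 3.3%) = 1.0391 × 1.033 = 1.0733903.
So r_nom = 7.33903%.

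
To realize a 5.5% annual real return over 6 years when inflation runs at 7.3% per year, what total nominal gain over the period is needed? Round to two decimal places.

110.43%

Required annual nominal rate: (1+5.5%)(1+7.3%) − 1 = 13.2015%.
Cumulative over 6 years: (1 + 0.132015)^6 − 1 ≈ 1.10433.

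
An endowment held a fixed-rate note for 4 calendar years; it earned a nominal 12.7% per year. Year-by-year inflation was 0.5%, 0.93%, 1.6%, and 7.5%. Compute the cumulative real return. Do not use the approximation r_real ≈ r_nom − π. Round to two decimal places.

45.62%

Cumulative inflation factor: 1.005 × 1.0093 × 1.016 × 1.075 ≈ 1.10787.
Nominal growth factor: 1.61323. Real growth factor = 1.61323 / 1.10787 ≈ 1.45615.
Total real return ≈ 45.6153%.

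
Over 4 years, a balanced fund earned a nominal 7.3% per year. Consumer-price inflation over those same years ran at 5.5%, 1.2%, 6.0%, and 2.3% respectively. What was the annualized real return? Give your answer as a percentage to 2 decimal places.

Cumulative inflation factor: 1.055 × 1.012 × 1.060 × 1.023 ≈ 1.15775.
Nominal growth factor: 1.32556. Real growth factor = 1.32556 / 1.15775 ≈ 1.14494.
Annualized: 1.14494^(1/4) − 1 ≈ 0.03442.

3.44%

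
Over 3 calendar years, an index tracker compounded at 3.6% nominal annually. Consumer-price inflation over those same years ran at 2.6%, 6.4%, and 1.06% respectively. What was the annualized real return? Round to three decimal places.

0.262%

Cumulative inflation factor: 1.026 × 1.064 × 1.0106 ≈ 1.10324.
Nominal growth factor: 1.11193. Real growth factor = 1.11193 / 1.10324 ≈ 1.00789.
Annualized: 1.00789^(1/3) − 1 ≈ 0.00262.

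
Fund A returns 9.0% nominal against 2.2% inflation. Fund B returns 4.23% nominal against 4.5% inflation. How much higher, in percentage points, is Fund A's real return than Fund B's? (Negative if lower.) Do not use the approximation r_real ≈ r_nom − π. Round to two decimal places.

6.91

Fund A real return: 1.090/1.022 − 1 = 6.654%.
Fund B real return: 1.0423/1.045 − 1 = -0.258%.
Difference: 6.654 − (-0.258) = 6.912 pp.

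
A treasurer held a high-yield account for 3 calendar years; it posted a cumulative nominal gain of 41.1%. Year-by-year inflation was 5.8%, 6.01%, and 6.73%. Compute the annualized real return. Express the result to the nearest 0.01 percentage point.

5.63%

Cumulative inflation factor: 1.058 × 1.0601 × 1.0673 ≈ 1.19707.
Nominal growth factor: 1.41100. Real growth factor = 1.41100 / 1.19707 ≈ 1.17871.
Annualized: 1.17871^(1/3) − 1 ≈ 0.05634.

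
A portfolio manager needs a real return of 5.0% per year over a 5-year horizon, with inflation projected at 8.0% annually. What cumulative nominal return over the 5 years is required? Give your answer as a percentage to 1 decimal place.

Required annual nominal rate: (1+5.0%)(1+8.0%) − 1 = 13.40%.
Cumulative over 5 years: (1 + 0.1340)^5 − 1 ≈ 0.87528.

87.5%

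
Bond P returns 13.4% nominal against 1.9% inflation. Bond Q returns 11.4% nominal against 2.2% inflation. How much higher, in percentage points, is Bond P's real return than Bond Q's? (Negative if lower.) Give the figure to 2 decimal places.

2.28

Bond P real return: 1.134/1.019 − 1 = 11.286%.
Bond Q real return: 1.114/1.022 − 1 = 9.002%.
Difference: 11.286 − 9.002 = 2.284 pp.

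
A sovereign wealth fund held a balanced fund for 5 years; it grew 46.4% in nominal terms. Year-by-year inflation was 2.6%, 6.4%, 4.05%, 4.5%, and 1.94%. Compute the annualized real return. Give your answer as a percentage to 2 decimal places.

3.88%

Cumulative inflation factor: 1.026 × 1.064 × 1.0405 × 1.045 × 1.0194 ≈ 1.21002.
Nominal growth factor: 1.46400. Real growth factor = 1.46400 / 1.21002 ≈ 1.20990.
Annualized: 1.20990^(1/5) − 1 ≈ 0.03884.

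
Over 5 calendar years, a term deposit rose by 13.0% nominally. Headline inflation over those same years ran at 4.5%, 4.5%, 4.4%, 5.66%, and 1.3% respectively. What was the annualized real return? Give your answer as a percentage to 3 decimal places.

Cumulative inflation factor: 1.045 × 1.045 × 1.044 × 1.0566 × 1.013 ≈ 1.22026.
Nominal growth factor: 1.13000. Real growth factor = 1.13000 / 1.22026 ≈ 0.92603.
Annualized: 0.92603^(1/5) − 1 ≈ -0.01525.

-1.525%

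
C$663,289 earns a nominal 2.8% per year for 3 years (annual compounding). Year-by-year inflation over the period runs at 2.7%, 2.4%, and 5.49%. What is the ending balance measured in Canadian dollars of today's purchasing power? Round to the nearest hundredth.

C$649,531.84

Nominal value at maturity: C$663,289 × (1 + 2.8%)^3 ≈ C$720,579.89.
Price-level factor over 3 years: 1.027 × 1.024 × 1.0549 = 1.1093834752.
The maturity value deflated by that factor is the answer in today's purchasing power.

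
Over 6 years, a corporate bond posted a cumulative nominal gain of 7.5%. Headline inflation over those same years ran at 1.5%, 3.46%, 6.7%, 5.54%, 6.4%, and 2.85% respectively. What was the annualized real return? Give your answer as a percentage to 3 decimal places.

-3.044%

Cumulative inflation factor: 1.015 × 1.0346 × 1.067 × 1.0554 × 1.064 × 1.0285 ≈ 1.29409.
Nominal growth factor: 1.07500. Real growth factor = 1.07500 / 1.29409 ≈ 0.83070.
Annualized: 0.83070^(1/6) − 1 ≈ -0.03044.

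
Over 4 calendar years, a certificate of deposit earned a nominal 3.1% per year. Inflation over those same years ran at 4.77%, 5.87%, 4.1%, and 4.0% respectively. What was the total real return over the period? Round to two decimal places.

-5.91%

Cumulative inflation factor: 1.0477 × 1.0587 × 1.041 × 1.040 ≈ 1.20086.
Nominal growth factor: 1.12989. Real growth factor = 1.12989 / 1.20086 ≈ 0.94089.
Total real return ≈ -5.9106%.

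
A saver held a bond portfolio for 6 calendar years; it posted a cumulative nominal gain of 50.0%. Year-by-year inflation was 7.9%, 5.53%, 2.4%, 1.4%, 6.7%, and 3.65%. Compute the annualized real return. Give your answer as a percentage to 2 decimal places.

2.31%

Cumulative inflation factor: 1.079 × 1.0553 × 1.024 × 1.014 × 1.067 × 1.0365 ≈ 1.30758.
Nominal growth factor: 1.50000. Real growth factor = 1.50000 / 1.30758 ≈ 1.14716.
Annualized: 1.14716^(1/6) − 1 ≈ 0.02314.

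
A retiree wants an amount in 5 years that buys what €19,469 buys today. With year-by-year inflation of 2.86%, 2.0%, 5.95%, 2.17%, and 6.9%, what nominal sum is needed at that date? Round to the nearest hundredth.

Cumulative price-level factor: 1.0286 × 1.020 × 1.0595 × 1.0217 × 1.069 ≈ 1.2140840438.
Multiplying €19,469 by the price-level factor gives the future nominal sum.

€23,637.00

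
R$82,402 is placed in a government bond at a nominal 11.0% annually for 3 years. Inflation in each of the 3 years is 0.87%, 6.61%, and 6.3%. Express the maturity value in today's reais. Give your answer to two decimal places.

R$98,585.59

Nominal value at maturity: R$82,402 × (1 + 11.0%)^3 ≈ R$112,695.53.
Price-level factor over 3 years: 1.0087 × 1.0661 × 1.063 ≈ 1.1431236994.
The maturity value deflated by that factor is the answer in today's purchasing power.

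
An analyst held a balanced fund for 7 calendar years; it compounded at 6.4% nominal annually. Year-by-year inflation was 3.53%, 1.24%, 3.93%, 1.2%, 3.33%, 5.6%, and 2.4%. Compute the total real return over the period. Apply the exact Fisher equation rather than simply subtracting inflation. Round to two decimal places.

Cumulative inflation factor: 1.0353 × 1.0124 × 1.0393 × 1.012 × 1.0333 × 1.056 × 1.024 ≈ 1.23177.
Nominal growth factor: 1.54380. Real growth factor = 1.54380 / 1.23177 ≈ 1.25332.
Total real return ≈ 25.3318%.

25.33%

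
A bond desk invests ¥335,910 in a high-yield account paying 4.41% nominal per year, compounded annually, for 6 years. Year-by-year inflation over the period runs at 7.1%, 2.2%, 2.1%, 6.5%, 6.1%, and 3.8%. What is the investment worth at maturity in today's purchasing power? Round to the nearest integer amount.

Nominal value at maturity: ¥335,910 × (1 + 4.41%)^6 ≈ ¥435,187.
Price-level factor over 6 years: 1.071 × 1.022 × 1.021 × 1.065 × 1.061 × 1.038 ≈ 1.3107759184.
The maturity value deflated by that factor is the answer in today's purchasing power.

¥332,007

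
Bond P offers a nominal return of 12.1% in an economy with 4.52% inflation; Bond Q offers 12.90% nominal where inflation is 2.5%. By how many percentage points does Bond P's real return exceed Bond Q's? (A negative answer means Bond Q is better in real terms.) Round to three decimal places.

Bond P real return: 1.121/1.0452 − 1 = 7.2522%.
Bond Q real return: 1.1290/1.025 − 1 = 10.1463%.
Difference: 7.2522 − 10.1463 = -2.8941 pp.

-2.894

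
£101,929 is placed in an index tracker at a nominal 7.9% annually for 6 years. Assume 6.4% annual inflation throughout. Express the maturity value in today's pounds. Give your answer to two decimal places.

£110,860.46

Nominal value at maturity: £101,929 × (1 + 7.9%)^6 ≈ £160,851.99.
Price-level factor over 6 years: (1 + 6.4%)^6 ≈ 1.4509410494.
The maturity value deflated by that factor is the answer in today's purchasing power.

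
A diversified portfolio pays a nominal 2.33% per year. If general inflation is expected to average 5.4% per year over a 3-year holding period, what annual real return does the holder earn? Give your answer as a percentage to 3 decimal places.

-2.913%

With constant rates the annual real return is the same each year: (1+2.33%)/(1+5.4%) − 1 = -0.02913.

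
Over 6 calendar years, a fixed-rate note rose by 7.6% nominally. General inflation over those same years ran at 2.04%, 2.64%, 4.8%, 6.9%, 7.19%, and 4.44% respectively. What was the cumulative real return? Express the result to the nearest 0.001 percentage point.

-18.085%

Cumulative inflation factor: 1.0204 × 1.0264 × 1.048 × 1.069 × 1.0719 × 1.0444 ≈ 1.31355.
Nominal growth factor: 1.07600. Real growth factor = 1.07600 / 1.31355 ≈ 0.81915.
Total real return ≈ -18.0847%.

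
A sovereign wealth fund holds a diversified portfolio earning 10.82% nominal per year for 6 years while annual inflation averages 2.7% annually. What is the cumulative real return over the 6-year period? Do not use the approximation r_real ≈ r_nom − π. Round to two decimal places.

The annual real rate is (1+10.82%)/(1+2.7%) − 1 = 7.9065%.
Compounded over 6 years: (1 + 0.079065)^6 − 1 ≈ 0.57865.

57.87%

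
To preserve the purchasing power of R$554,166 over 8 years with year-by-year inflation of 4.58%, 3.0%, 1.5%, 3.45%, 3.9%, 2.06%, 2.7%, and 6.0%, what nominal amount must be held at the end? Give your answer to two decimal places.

Cumulative price-level factor: 1.0458 × 1.030 × 1.015 × 1.0345 × 1.039 × 1.0206 × 1.027 × 1.060 ≈ 1.3056591598.
The nominal amount required is R$554,166 scaled up by that factor.

R$723,551.91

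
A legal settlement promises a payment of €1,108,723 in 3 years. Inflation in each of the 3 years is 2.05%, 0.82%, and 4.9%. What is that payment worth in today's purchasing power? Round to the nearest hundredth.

Price-level factor over 3 years: 1.0205 × 1.0082 × 1.049 = 1.0792826369.
Purchasing power today: €1,108,723 divided by that factor.

€1,027,277.71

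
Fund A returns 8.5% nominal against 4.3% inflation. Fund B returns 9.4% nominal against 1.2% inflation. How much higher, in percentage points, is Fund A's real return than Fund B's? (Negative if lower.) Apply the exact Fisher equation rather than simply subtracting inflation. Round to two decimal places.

Fund A real return: 1.085/1.043 − 1 = 4.027%.
Fund B real return: 1.094/1.012 − 1 = 8.103%.
Difference: 4.027 − 8.103 = -4.076 pp.

-4.08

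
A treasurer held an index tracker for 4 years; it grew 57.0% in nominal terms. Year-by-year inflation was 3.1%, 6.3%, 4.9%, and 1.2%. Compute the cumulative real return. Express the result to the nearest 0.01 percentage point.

34.94%

Cumulative inflation factor: 1.031 × 1.063 × 1.049 × 1.012 ≈ 1.16345.
Nominal growth factor: 1.57000. Real growth factor = 1.57000 / 1.16345 ≈ 1.34943.
Total real return ≈ 34.9434%.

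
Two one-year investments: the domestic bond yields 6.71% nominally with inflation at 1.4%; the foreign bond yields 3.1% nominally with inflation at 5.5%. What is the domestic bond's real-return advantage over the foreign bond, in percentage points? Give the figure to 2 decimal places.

7.51

The domestic bond real return: 1.0671/1.014 − 1 = 5.237%.
The foreign bond real return: 1.031/1.055 − 1 = -2.275%.
Difference: 5.237 − (-2.275) = 7.512 pp.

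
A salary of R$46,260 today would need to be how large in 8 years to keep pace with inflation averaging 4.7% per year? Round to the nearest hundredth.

Cumulative price-level factor: (1+4.7%)^8 ≈ 1.4440208149.
The nominal amount required is R$46,260 scaled up by that factor.

R$66,800.40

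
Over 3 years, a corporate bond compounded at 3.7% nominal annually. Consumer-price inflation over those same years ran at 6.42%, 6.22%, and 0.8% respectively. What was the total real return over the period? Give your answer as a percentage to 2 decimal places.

Cumulative inflation factor: 1.0642 × 1.0622 × 1.008 ≈ 1.13944.
Nominal growth factor: 1.11516. Real growth factor = 1.11516 / 1.13944 ≈ 0.97869.
Total real return ≈ -2.1308%.

-2.13%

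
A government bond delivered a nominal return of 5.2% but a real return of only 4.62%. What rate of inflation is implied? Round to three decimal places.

From (1+r_nom) = (1+r_real)(1+π), we get 1+π = (1 + 5.2%)/(1 + 4.62%) = 1.052/1.0462 ≈ 1.00554.
So π ≈ 0.5544%.

0.554%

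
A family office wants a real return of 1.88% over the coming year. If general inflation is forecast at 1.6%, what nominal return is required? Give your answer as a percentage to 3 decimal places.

By the Fisher equation, 1 + r_nom = (1 + 1.88%)(1 + 1.6%) = 1.0188 × 1.016 = 1.0351008.
So r_nom = 3.51008%.

3.510%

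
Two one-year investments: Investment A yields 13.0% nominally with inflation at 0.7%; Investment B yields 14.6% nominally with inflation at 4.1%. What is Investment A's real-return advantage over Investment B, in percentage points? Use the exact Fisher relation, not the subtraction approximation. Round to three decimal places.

2.128

Investment A real return: 1.130/1.007 − 1 = 12.2145%.
Investment B real return: 1.146/1.041 − 1 = 10.0865%.
Difference: 12.2145 − 10.0865 = 2.1280 pp.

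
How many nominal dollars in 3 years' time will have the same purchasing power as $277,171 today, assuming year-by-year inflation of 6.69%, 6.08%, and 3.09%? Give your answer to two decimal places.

Cumulative price-level factor: 1.0669 × 1.0608 × 1.0309 ≈ 1.1667391364.
Multiplying $277,171 by the price-level factor gives the future nominal sum.

$323,386.25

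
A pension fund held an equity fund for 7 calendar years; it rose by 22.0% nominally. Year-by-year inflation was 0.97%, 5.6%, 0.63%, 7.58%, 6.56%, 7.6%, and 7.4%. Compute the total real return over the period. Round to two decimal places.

Cumulative inflation factor: 1.0097 × 1.056 × 1.0063 × 1.0758 × 1.0656 × 1.076 × 1.074 ≈ 1.42143.
Nominal growth factor: 1.22000. Real growth factor = 1.22000 / 1.42143 ≈ 0.85829.
Total real return ≈ -14.1711%.

-14.17%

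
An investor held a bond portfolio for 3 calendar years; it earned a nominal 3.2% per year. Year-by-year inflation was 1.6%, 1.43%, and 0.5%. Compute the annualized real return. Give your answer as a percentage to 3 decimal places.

Cumulative inflation factor: 1.016 × 1.0143 × 1.005 ≈ 1.03568.
Nominal growth factor: 1.09910. Real growth factor = 1.09910 / 1.03568 ≈ 1.06124.
Annualized: 1.06124^(1/3) − 1 ≈ 0.02001.

2.001%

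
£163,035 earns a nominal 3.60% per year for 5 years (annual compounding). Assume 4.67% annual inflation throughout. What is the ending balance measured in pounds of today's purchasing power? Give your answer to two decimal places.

£154,870.43

Nominal value at maturity: £163,035 × (1 + 3.60%)^5 ≈ £194,571.68.
Price-level factor over 5 years: (1 + 4.67%)^5 ≈ 1.2563513792.
Dividing the nominal maturity value by the price-level factor gives the value in today's money.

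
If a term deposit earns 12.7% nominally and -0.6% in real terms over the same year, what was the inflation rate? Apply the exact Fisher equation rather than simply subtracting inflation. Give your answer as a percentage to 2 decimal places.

From (1+r_nom) = (1+r_real)(1+π), we get 1+π = (1 + 12.7%)/(1 − 0.6%) = 1.127/0.994 ≈ 1.13380.
So π ≈ 13.3803%.

13.38%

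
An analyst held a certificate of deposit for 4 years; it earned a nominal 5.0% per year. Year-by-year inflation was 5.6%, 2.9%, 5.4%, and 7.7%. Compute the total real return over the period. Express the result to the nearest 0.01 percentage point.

Cumulative inflation factor: 1.056 × 1.029 × 1.054 × 1.077 ≈ 1.23349.
Nominal growth factor: 1.21551. Real growth factor = 1.21551 / 1.23349 ≈ 0.98542.
Total real return ≈ -1.4580%.

-1.46%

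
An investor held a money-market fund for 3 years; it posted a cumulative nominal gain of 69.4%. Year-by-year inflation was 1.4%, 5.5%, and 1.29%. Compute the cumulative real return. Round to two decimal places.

Cumulative inflation factor: 1.014 × 1.055 × 1.0129 ≈ 1.08357.
Nominal growth factor: 1.69400. Real growth factor = 1.69400 / 1.08357 ≈ 1.56335.
Total real return ≈ 56.3351%.

56.34%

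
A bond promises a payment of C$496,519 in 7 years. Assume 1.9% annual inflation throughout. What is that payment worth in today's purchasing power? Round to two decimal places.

Price-level factor over 7 years: (1 + 1.9%)^7 ≈ 1.1408256786.
Purchasing power today: C$496,519 divided by that factor.

C$435,227.76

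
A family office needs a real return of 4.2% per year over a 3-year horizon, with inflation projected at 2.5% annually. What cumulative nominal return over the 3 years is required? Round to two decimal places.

21.84%

Required annual nominal rate: (1+4.2%)(1+2.5%) − 1 = 6.805%.
Cumulative over 3 years: (1 + 0.06805)^3 − 1 ≈ 0.21836.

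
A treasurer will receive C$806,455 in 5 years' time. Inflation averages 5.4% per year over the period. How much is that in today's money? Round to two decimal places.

C$619,979.15

Price-level factor over 5 years: (1 + 5.4%)^5 ≈ 1.3007776144.
Purchasing power today: C$806,455 divided by that factor.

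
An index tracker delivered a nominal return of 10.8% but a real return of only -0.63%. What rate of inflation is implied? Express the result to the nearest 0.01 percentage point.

11.50%

From (1+r_nom) = (1+r_real)(1+π), we get 1+π = (1 + 10.8%)/(1 − 0.63%) = 1.108/0.9937 ≈ 1.11502.
So π ≈ 11.5025%.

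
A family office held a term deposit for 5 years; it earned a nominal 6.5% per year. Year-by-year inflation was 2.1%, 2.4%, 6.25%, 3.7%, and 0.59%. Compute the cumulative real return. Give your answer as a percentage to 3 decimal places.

18.239%

Cumulative inflation factor: 1.021 × 1.024 × 1.0625 × 1.037 × 1.0059 ≈ 1.15875.
Nominal growth factor: 1.37009. Real growth factor = 1.37009 / 1.15875 ≈ 1.18239.
Total real return ≈ 18.2388%.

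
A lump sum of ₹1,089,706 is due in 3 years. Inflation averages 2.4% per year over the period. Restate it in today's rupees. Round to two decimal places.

Price-level factor over 3 years: (1 + 2.4%)^3 = 1.073741824.
Purchasing power today: ₹1,089,706 divided by that factor.

₹1,014,867.80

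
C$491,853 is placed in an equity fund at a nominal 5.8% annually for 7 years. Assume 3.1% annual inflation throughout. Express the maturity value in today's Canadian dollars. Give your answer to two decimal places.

C$589,419.29

Nominal value at maturity: C$491,853 × (1 + 5.8%)^7 ≈ C$729,852.33.
Price-level factor over 7 years: (1 + 3.1%)^7 ≈ 1.2382566157.
The maturity value deflated by that factor is the answer in today's purchasing power.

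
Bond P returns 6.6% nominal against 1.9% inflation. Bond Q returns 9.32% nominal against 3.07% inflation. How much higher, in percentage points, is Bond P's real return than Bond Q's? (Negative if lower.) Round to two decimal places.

Bond P real return: 1.066/1.019 − 1 = 4.612%.
Bond Q real return: 1.0932/1.0307 − 1 = 6.064%.
Difference: 4.612 − 6.064 = -1.452 pp.

-1.45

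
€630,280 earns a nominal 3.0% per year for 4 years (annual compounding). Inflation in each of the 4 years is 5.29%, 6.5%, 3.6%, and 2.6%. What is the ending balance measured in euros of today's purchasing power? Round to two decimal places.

€595,166.63

Nominal value at maturity: €630,280 × (1 + 3.0%)^4 ≈ €709,385.69.
Price-level factor over 4 years: 1.0529 × 1.065 × 1.036 × 1.026 ≈ 1.1919110598.
The maturity value deflated by that factor is the answer in today's purchasing power.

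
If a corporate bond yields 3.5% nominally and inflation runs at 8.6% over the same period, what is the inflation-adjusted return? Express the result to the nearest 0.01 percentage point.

Real return via the Fisher equation: (1 + 3.5%)/(1 + 8.6%) − 1 = 1.035/1.086 − 1 ≈ -0.04696.

-4.70%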